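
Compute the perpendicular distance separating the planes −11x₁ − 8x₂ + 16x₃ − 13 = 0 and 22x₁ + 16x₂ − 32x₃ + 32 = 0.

Divide the second equation by -2 to match normals: −11x₁ − 8x₂ + 16x₃ = 16.
Both planes have normal n = (−11, −8, 16), |n| = 21. Any point on the first plane is at distance |16 − 13|/|n| = 3/21 = 1/7 from the second.

1/7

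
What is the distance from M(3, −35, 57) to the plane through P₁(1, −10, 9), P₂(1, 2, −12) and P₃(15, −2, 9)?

1

P₁P₂ = (0, 12, −21) and P₁P₃ = (14, 8, 0), so a normal is n = P₁P₂ × P₁P₃ = (168, −294, −168).
Then n·(3, −35, 57) − 1596 = −378.
|n| = √(28224 + 86436 + 28224) = 378, so the distance is |-378|/378 = 1.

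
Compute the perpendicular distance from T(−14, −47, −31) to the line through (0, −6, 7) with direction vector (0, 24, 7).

√821

Direction vector d = (0, 24, 7).
AP = (−14, −41, −38); AP·d = -1250, |AP|² = 3321, |d|² = 625.
distance² = |AP|² − (AP·d)²/|d|² = 3321 − 1562500/625 = 821, so the distance is √821.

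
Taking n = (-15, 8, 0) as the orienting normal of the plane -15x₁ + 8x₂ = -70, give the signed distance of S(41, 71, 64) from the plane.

n·S − (-70) = 23.
|n| = 17, so the signed distance is 23/17.

23/17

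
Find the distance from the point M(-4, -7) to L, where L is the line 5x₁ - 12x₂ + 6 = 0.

d = |5·(-4) + (-12)·(-7) − (-6)| / √(25 + 144) = |70|/13 = 70/13.

70/13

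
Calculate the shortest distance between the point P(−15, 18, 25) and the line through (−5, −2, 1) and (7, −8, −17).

A direction vector is d = (12, −6, −18).
AP = (−10, 20, 24), and AP × d = (−216, 108, −180).
|AP × d|² = 90720 and |d|² = 504, so the distance is √(90720/504) = √180 = 6√5.

6√5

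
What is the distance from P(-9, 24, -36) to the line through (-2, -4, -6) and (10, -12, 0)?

A direction vector is d = (12, -8, 6).
AP = (-7, 28, -30); AP·d = -488, |AP|² = 1733, |d|² = 244.
distance² = |AP|² − (AP·d)²/|d|² = 1733 − 238144/244 = 757, so the distance is √757.

√757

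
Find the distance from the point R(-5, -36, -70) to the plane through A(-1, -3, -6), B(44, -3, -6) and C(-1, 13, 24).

AB = (45, 0, 0) and AC = (0, 16, 30), so a normal is n = AB × AC = (0, -1350, 720).
d = |(-1350)·(-36) + 720·(-70) − (-270)| / √(0 + 1822500 + 518400) = |-1530| / 1530 = 1.

1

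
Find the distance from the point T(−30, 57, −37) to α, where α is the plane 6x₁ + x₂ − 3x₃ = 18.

15√46/23

d = |6·(-30) + 1·57 + (-3)·(-37) − 18| / √(36 + 1 + 9) = |-30| / √46 = 30/√46.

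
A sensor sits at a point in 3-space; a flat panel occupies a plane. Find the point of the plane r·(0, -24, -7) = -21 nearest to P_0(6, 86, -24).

(6, 14, -45)

The perpendicular from P_0 has direction n = (0, -24, -7): r = (6, 86, -24) + λ(0, -24, -7).
Substitute into the plane: n·(P_0 + λn) = -21 gives -1896 + 625λ = -21, so λ = 3.
Foot = (6, 86, -24) + 3·(0, -24, -7) = (6, 14, -45).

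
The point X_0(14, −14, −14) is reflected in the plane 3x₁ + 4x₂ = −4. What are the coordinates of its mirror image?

With n = (3, 4, 0), the signed offset is (n·X_0 − (-4))/|n|² = -10/25 = -2/5.
X_0' = X_0 − 2t·n = (14, −14, −14) − (-4/5)·(3, 4, 0) = (82/5, −54/5, −14).

(82/5, -54/5, -14)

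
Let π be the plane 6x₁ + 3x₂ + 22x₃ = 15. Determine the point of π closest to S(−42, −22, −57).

The perpendicular from S has direction n = (6, 3, 22): r = (−42, −22, −57) + λ(6, 3, 22).
Substitute into the plane: n·(S + λn) = 15 gives -1572 + 529λ = 15, so λ = 3.
Foot = (−42, −22, −57) + 3·(6, 3, 22) = (−24, −13, 9).

(-24, -13, 9)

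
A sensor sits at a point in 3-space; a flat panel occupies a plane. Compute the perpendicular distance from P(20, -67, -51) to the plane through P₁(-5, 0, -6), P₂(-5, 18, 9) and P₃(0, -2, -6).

15/√65

P₁P₂ = (0, 18, 15) and P₁P₃ = (5, -2, 0), so a normal is n = P₁P₂ × P₁P₃ = (30, 75, -90).
Then n·(20, -67, -51) - 390 = -225.
|n| = √(900 + 5625 + 8100) = 15√65, so the distance is |-225|/(15√65) = 15/√65.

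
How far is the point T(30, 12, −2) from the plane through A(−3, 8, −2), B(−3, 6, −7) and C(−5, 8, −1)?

AB = (0, −2, −5) and AC = (−2, 0, 1), so a normal is n = AB × AC = (−2, 10, −4).
n = (−2, 10, −4); n·P − 94 = -26; |n| = 2√30; distance = 26/(2√30) = 13/√30.

13/√30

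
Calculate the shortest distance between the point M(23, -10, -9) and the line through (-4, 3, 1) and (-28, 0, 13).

A direction vector is d = (-24, -3, 12).
AP = (27, -13, -10), and AP × d = (-186, -84, -393).
|AP × d|² = 196101 and |d|² = 729, so the distance is √(196101/729) = √269.

√269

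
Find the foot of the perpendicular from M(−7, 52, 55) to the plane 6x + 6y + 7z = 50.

n = (6, 6, 7), |n|² = 121, and n·M − 50 = 605.
t = 605/121 = 5, so the foot is M − t·n = (−7, 52, 55) − 5·(6, 6, 7) = (−37, 22, 20).

(-37, 22, 20)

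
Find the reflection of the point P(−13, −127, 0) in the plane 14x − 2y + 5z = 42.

(-251/15, -1897/15, -4/3)

With n = (14, −2, 5), the signed offset is (n·P − 42)/|n|² = 30/225 = 2/15.
P' = P − 2t·n = (−13, −127, 0) − (4/15)·(14, −2, 5) = (−251/15, −1897/15, −4/3).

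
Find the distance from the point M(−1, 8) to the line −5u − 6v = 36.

d = |(-5)·(-1) + (-6)·8 − 36| / √(25 + 36) = |-79|/√61 = 79√61/61.

79/√61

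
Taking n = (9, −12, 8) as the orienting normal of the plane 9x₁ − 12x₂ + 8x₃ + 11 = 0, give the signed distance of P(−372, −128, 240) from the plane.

7

n·P − (-11) = 119.
|n| = 17, so the signed distance is 119/17 = 7.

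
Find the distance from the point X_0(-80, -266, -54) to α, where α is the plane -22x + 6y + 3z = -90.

d = |(-22)·(-80) + 6·(-266) + 3·(-54) − (-90)| / √(484 + 36 + 9) = |92| / 23 = 4.

4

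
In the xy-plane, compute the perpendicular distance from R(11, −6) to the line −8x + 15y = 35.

d = |(-8)·11 + 15·(-6) − 35| / √(64 + 225) = |-213|/17 = 213/17.

213/17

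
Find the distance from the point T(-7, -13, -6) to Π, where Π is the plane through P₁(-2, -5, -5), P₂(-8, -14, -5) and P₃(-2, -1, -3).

P₁P₂ = (-6, -9, 0) and P₁P₃ = (0, 4, 2), so a normal is n = P₁P₂ × P₁P₃ = (-18, 12, -24).
Then n·(-7, -13, -6) - 96 = 18.
|n| = √(324 + 144 + 576) = 6√29, so the distance is |18|/(6√29) = 3/√29.

3√29/29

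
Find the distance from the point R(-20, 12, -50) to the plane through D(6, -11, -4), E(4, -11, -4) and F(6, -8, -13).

23/√10

DE = (-2, 0, 0) and DF = (0, 3, -9), so a normal is n = DE × DF = (0, -18, -6).
Then n·(-20, 12, -50) - 222 = -138.
|n| = √(0 + 324 + 36) = 6√10, so the distance is |-138|/(6√10) = 23√10/10.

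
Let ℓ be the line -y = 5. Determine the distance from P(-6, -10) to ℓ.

d = |0·(-6) + (-1)·(-10) − 5| / √(0 + 1) = |5|/1 = 5.

5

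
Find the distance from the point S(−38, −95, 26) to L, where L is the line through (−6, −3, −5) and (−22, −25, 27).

A direction vector is d = (−16, −22, 32).
AP = (−32, −92, 31), and AP × d = (−2262, 528, −768).
|AP × d|² = 5985252 and |d|² = 1764, so the distance is √(5985252/1764) = √3393 = 3√377.

3√377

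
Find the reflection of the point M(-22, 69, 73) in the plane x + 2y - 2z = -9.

(-52/3, 235/3, 191/3)

n = (1, 2, -2), |n|² = 9, n·M − (-9) = -21, so t = -21/9 = -7/3.
Foot F = M − (-7/3)·n = (-59/3, 221/3, 205/3); the reflection is 2F − M = (-52/3, 235/3, 191/3).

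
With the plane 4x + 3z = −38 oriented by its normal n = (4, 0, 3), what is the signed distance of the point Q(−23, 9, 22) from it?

n·Q − (-38) = 12.
|n| = 5, so the signed distance is 12/5.

12/5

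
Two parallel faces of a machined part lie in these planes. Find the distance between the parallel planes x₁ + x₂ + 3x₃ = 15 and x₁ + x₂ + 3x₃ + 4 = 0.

With common normal n = (1, 1, 3) (|n| = √11), the distance is |15 − (-4)|/|n| = 19/√11 = 19√11/11.

19√11/11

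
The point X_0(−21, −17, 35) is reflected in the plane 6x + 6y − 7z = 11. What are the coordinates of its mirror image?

(27, 31, -21)

With n = (6, 6, −7), the signed offset is (n·X_0 − 11)/|n|² = -484/121 = -4.
X_0' = X_0 − 2t·n = (−21, −17, 35) − (-8)·(6, 6, −7) = (27, 31, −21).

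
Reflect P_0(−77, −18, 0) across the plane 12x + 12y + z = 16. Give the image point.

n = (12, 12, 1), |n|² = 289, n·P_0 − 16 = -1156, so t = -1156/289 = -4.
Foot F = P_0 − (-4)·n = (−29, 30, 4); the reflection is 2F − P_0 = (19, 78, 8).

(19, 78, 8)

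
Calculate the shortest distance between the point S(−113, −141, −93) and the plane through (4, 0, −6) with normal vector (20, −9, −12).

27/25

The plane has equation n·(r − (4, 0, −6)) = 0, i.e. n·r = 152.
d = |20·(-113) + (-9)·(-141) + (-12)·(-93) − 152| / √(400 + 81 + 144) = |-27| / 25 = 27/25.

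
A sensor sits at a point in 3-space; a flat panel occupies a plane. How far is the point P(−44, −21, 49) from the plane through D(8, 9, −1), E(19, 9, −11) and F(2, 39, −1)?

DE = (11, 0, −10) and DF = (−6, 30, 0), so a normal is n = DE × DF = (300, 60, 330).
d = |300·(-44) + 60·(-21) + 330·49 − 2610| / √(90000 + 3600 + 108900) = |-900| / 450 = 2.

2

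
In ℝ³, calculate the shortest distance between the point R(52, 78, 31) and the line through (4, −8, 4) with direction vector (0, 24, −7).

Direction vector d = (0, 24, −7).
AP = (48, 86, 27); AP·d = 1875, |AP|² = 10429, |d|² = 625.
distance² = |AP|² − (AP·d)²/|d|² = 10429 − 3515625/625 = 4804, so the distance is 2√1201.

2√1201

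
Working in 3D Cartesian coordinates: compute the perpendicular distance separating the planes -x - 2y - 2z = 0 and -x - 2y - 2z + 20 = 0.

With common normal n = (-1, -2, -2) (|n| = 3), the distance is |0 − (-20)|/|n| = 20/3.

20/3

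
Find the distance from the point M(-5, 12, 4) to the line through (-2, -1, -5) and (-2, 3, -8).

3√26

A direction vector is d = (0, 4, -3).
AP = (-3, 13, 9), and AP × d = (-75, -9, -12).
|AP × d|² = 5850 and |d|² = 25, so the distance is √(5850/25) = √234 = 3√26.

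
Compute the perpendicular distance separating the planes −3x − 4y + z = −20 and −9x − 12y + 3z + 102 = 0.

Divide the second equation by 3 to match normals: −3x − 4y + z = -34.
With common normal n = (−3, −4, 1) (|n| = √26), the distance is |(-20) − (-34)|/|n| = 14/√26 = 7√26/13.

14/√26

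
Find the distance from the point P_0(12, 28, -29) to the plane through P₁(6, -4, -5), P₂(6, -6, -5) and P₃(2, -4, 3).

P₁P₂ = (0, -2, 0) and P₁P₃ = (-4, 0, 8), so a normal is n = P₁P₂ × P₁P₃ = (-16, 0, -8).
n = (-16, 0, -8); n·P − (-56) = 96; |n| = 8√5; distance = 96/(8√5) = 12/√5.

12/√5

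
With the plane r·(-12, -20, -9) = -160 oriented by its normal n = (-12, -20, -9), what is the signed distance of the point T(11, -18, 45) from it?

-17/25

n·T − (-160) = -17.
|n| = 25, so the signed distance is -17/25.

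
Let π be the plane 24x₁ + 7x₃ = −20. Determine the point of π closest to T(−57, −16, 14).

(-9, -16, 28)

The perpendicular from T has direction n = (24, 0, 7): r = (−57, −16, 14) + t(24, 0, 7).
Substitute into the plane: n·(T + tn) = -20 gives -1270 + 625t = -20, so t = 2.
Foot = (−57, −16, 14) + 2·(24, 0, 7) = (−9, −16, 28).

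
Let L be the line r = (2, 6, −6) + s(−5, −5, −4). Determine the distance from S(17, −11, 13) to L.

√809

Direction vector d = (−5, −5, −4).
AP = (15, −17, 19), and AP × d = (163, −35, −160).
|AP × d|² = 53394 and |d|² = 66, so the distance is √(53394/66) = √809.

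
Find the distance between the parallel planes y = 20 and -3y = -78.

6

Divide the second equation by -3 to match normals: y = 26.
With common normal n = (0, 1, 0) (|n| = 1), the distance is |20 − 26|/|n| = 6/1 = 6.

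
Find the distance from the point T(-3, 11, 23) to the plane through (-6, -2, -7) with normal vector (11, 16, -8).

The plane has equation n·(r − (-6, -2, -7)) = 0, i.e. n·r = -42.
Then n·(-3, 11, 23) - (-42) = 1.
|n| = √(121 + 256 + 64) = 21, so the distance is |1|/21 = 1/21.

1/21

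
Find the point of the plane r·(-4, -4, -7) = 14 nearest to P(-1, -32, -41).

(19, -12, -6)

The perpendicular from P has direction n = (-4, -4, -7): r = (-1, -32, -41) + λ(-4, -4, -7).
Substitute into the plane: n·(P + λn) = 14 gives 419 + 81λ = 14, so λ = -5.
Foot = (-1, -32, -41) + (-5)·(-4, -4, -7) = (19, -12, -6).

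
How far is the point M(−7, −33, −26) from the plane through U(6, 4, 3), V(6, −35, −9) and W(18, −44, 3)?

1

UV = (0, −39, −12) and UW = (12, −48, 0), so a normal is n = UV × UW = (−576, −144, 468).
n = (−576, −144, 468); n·P − (-2628) = -756; |n| = 756; distance = 756/756 = 1.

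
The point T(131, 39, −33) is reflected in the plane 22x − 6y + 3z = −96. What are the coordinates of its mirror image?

n = (22, −6, 3), |n|² = 529, n·T − (-96) = 2645, so t = 2645/529 = 5.
Foot F = T − 5·n = (21, 69, −48); the reflection is 2F − T = (−89, 99, −63).

(-89, 99, -63)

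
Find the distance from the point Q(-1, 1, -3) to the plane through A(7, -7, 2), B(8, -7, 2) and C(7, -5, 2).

AB = (1, 0, 0) and AC = (0, 2, 0), so a normal is n = AB × AC = (0, 0, 2).
d = |2·(-3) − 4| / √(0 + 0 + 4) = |-10| / 2 = 5.

5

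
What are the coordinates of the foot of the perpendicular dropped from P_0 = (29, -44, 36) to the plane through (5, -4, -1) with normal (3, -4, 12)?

The perpendicular from P_0 has direction n = (3, -4, 12): r = (29, -44, 36) + μ(3, -4, 12).
Substitute into the plane: n·(P_0 + μn) = 19 gives 695 + 169μ = 19, so μ = -4.
Foot = (29, -44, 36) + (-4)·(3, -4, 12) = (17, -28, -12).

(17, -28, -12)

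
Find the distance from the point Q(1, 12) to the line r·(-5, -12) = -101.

The normal to the line is n = (-5, -12) with |n| = 13.
|n·Q − (-101)| = |-149 − (-101)| = 48, so the distance is 48/13.

48/13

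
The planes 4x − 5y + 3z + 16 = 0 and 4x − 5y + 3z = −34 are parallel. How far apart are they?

With common normal n = (4, −5, 3) (|n| = 5√2), the distance is |(-16) − (-34)|/|n| = 18/(5√2) = 9√2/5.

9√2/5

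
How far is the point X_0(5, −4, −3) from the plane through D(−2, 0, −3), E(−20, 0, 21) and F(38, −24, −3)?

4/25

DE = (−18, 0, 24) and DF = (40, −24, 0), so a normal is n = DE × DF = (576, 960, 432).
d = |576·5 + 960·(-4) + 432·(-3) − (-2448)| / √(331776 + 921600 + 186624) = |192| / 1200 = 4/25.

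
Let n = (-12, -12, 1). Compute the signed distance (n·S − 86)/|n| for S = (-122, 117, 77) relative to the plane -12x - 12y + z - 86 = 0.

3

n·S − 86 = 51.
|n| = 17, so the signed distance is 51/17 = 3.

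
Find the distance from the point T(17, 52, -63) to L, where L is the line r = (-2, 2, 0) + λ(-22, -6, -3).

√6301

Direction vector d = (-22, -6, -3).
AP = (19, 50, -63), and AP × d = (-528, 1443, 986).
|AP × d|² = 3333229 and |d|² = 529, so the distance is √(3333229/529) = √6301.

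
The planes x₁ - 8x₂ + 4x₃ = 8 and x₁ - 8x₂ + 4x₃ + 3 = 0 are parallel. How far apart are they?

With common normal n = (1, -8, 4) (|n| = 9), the distance is |8 − (-3)|/|n| = 11/9.

11/9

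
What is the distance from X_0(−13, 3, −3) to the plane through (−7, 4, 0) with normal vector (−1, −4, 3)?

The plane has equation n·(r − (−7, 4, 0)) = 0, i.e. n·r = -9.
Then n·(−13, 3, −3) − (−9) = 1.
|n| = √(1 + 16 + 9) = √26, so the distance is |1|/√26 = √26/26.

√26/26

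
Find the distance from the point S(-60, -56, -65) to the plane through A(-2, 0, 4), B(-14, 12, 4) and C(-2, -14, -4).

3

AB = (-12, 12, 0) and AC = (0, -14, -8), so a normal is n = AB × AC = (-96, -96, 168).
Then n·(-60, -56, -65) - 864 = -648.
|n| = √(9216 + 9216 + 28224) = 216, so the distance is |-648|/216 = 3.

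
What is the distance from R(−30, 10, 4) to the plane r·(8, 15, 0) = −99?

Normal vector n = (8, 15, 0), and n·(−30, 10, 4) − (−99) = 9.
|n| = √(64 + 225 + 0) = 17, so the distance is |9|/17 = 9/17.

9/17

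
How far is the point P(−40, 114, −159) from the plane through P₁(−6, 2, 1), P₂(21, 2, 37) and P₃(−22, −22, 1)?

P₁P₂ = (27, 0, 36) and P₁P₃ = (−16, −24, 0), so a normal is n = P₁P₂ × P₁P₃ = (864, −576, −648).
n = (864, −576, −648); n·P − (-6984) = 9792; |n| = 1224; distance = 9792/1224 = 8.

8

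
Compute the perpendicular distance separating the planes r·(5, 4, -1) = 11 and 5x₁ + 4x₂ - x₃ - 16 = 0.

5√42/42

With common normal n = (5, 4, -1) (|n| = √42), the distance is |11 − 16|/|n| = 5/√42 = 5√42/42.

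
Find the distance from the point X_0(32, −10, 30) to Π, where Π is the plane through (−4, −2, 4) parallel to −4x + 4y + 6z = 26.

10/√17

Parallel planes share the normal n = (−4, 4, 6); since (−4, −2, 4) lies on the plane, its equation is −4x + 4y + 6z = 32.
d = |(-4)·32 + 4·(-10) + 6·30 − 32| / √(16 + 16 + 36) = |-20| / (2√17) = 10√17/17.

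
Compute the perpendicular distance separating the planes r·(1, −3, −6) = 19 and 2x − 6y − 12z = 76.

Divide the second equation by 2 to match normals: x − 3y − 6z = 38.
With common normal n = (1, −3, −6) (|n| = √46), the distance is |19 − 38|/|n| = 19/√46 = 19√46/46.

19√46/46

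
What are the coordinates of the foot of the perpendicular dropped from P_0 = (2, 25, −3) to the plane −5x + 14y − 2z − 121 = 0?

n = (−5, 14, −2), |n|² = 225, and n·P_0 − 121 = 225.
t = 225/225 = 1, so the foot is P_0 − t·n = (2, 25, −3) − 1·(−5, 14, −2) = (7, 11, −1).

(7, 11, -1)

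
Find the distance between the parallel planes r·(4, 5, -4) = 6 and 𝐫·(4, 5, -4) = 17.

11√57/57

With common normal n = (4, 5, -4) (|n| = √57), the distance is |6 − 17|/|n| = 11/√57 = 11√57/57.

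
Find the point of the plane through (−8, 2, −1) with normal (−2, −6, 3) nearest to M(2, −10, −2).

n = (−2, −6, 3), |n|² = 49, and n·M − 1 = 49.
t = 49/49 = 1, so the foot is M − t·n = (2, −10, −2) − 1·(−2, −6, 3) = (4, −4, −5).

(4, -4, -5)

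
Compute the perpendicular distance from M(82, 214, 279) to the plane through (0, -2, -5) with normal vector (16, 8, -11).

4

The plane has equation n·(r − (0, -2, -5)) = 0, i.e. n·r = 39.
Then n·(82, 214, 279) - 39 = -84.
|n| = √(256 + 64 + 121) = 21, so the distance is |-84|/21 = 4.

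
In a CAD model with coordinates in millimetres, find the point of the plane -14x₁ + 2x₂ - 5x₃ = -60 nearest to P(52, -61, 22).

(-4, -53, 2)

The perpendicular from P has direction n = (-14, 2, -5): r = (52, -61, 22) + μ(-14, 2, -5).
Substitute into the plane: n·(P + μn) = -60 gives -960 + 225μ = -60, so μ = 4.
Foot = (52, -61, 22) + 4·(-14, 2, -5) = (-4, -53, 2).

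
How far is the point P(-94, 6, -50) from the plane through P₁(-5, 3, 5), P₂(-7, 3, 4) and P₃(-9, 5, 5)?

P₁P₂ = (-2, 0, -1) and P₁P₃ = (-4, 2, 0), so a normal is n = P₁P₂ × P₁P₃ = (2, 4, -4).
Then n·(-94, 6, -50) - (-18) = 54.
|n| = √(4 + 16 + 16) = 6, so the distance is |54|/6 = 9.

9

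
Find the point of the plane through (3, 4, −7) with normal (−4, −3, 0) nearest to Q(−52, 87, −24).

The perpendicular from Q has direction n = (−4, −3, 0): r = (−52, 87, −24) + λ(−4, −3, 0).
Substitute into the plane: n·(Q + λn) = -24 gives -53 + 25λ = -24, so λ = 29/25.
Foot = (−52, 87, −24) + (29/25)·(−4, −3, 0) = (−1416/25, 2088/25, −24).

(-1416/25, 2088/25, -24)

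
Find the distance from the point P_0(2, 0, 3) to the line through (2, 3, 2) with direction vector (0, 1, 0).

1

Direction vector d = (0, 1, 0).
AP = (0, −3, 1), and AP × d = (−1, 0, 0).
|AP × d|² = 1 and |d|² = 1, so the distance is √1 = 1.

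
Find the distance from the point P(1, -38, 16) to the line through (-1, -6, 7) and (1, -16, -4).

2√221

A direction vector is d = (2, -10, -11).
AP = (2, -32, 9), and AP × d = (442, 40, 44).
|AP × d|² = 198900 and |d|² = 225, so the distance is √(198900/225) = √884 = 2√221.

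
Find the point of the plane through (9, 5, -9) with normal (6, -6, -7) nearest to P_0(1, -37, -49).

(-23, -13, -21)

The perpendicular from P_0 has direction n = (6, -6, -7): r = (1, -37, -49) + t(6, -6, -7).
Substitute into the plane: n·(P_0 + tn) = 87 gives 571 + 121t = 87, so t = -4.
Foot = (1, -37, -49) + (-4)·(6, -6, -7) = (-23, -13, -21).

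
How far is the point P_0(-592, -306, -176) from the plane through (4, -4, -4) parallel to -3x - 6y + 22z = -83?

Parallel planes share the normal n = (-3, -6, 22); since (4, -4, -4) lies on the plane, its equation is -3x - 6y + 22z = -76.
n = (-3, -6, 22); n·P − (-76) = -184; |n| = 23; distance = 184/23 = 8.

8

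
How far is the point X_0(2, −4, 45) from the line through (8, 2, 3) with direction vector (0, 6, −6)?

6√19

Direction vector d = (0, 6, −6).
AP = (−6, −6, 42); AP·d = -288, |AP|² = 1836, |d|² = 72.
distance² = |AP|² − (AP·d)²/|d|² = 1836 − 82944/72 = 684, so the distance is 6√19.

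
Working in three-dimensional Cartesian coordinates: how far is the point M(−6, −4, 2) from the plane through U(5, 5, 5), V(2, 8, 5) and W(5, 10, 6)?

UV = (−3, 3, 0) and UW = (0, 5, 1), so a normal is n = UV × UW = (3, 3, −15).
d = |3·(-6) + 3·(-4) + (-15)·2 − (-45)| / √(9 + 9 + 225) = |-15| / (9√3) = 5/(3√3).

5√3/9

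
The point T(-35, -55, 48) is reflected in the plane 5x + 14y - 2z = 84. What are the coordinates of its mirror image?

(15, 85, 28)

n = (5, 14, -2), |n|² = 225, n·T − 84 = -1125, so t = -1125/225 = -5.
Foot F = T − (-5)·n = (-10, 15, 38); the reflection is 2F − T = (15, 85, 28).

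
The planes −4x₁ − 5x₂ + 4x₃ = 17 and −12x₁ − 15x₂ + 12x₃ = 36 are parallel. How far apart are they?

Divide the second equation by 3 to match normals: −4x₁ − 5x₂ + 4x₃ = 12.
With common normal n = (−4, −5, 4) (|n| = √57), the distance is |17 − 12|/|n| = 5/√57.

5√57/57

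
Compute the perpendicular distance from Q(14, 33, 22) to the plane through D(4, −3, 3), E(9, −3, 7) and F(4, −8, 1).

DE = (5, 0, 4) and DF = (0, −5, −2), so a normal is n = DE × DF = (20, 10, −25).
Then n·(14, 33, 22) − (−25) = 85.
|n| = √(400 + 100 + 625) = 15√5, so the distance is |85|/(15√5) = 17/(3√5).

17/(3√5)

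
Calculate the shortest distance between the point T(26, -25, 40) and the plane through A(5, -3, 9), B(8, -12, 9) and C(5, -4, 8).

AB = (3, -9, 0) and AC = (0, -1, -1), so a normal is n = AB × AC = (9, 3, -3).
d = |9·26 + 3·(-25) + (-3)·40 − 9| / √(81 + 9 + 9) = |30| / (3√11) = 10√11/11.

10√11/11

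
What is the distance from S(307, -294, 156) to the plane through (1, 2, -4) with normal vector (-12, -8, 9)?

8

The plane has equation n·(r − (1, 2, -4)) = 0, i.e. n·r = -64.
Then n·(307, -294, 156) - (-64) = 136.
|n| = √(144 + 64 + 81) = 17, so the distance is |136|/17 = 8.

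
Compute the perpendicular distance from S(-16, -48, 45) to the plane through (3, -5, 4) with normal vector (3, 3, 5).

19/√43

The plane has equation n·(r − (3, -5, 4)) = 0, i.e. n·r = 14.
Then n·(-16, -48, 45) - 14 = 19.
|n| = √(9 + 9 + 25) = √43, so the distance is |19|/√43 = 19√43/43.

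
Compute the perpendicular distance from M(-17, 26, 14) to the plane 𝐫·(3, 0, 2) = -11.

Normal vector n = (3, 0, 2), and n·(-17, 26, 14) - (-11) = -12.
|n| = √(9 + 0 + 4) = √13, so the distance is |-12|/√13 = 12√13/13.

12√13/13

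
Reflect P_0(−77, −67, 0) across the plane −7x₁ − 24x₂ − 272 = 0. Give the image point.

n = (−7, −24, 0), |n|² = 625, n·P_0 − 272 = 1875, so t = 1875/625 = 3.
Foot F = P_0 − 3·n = (−56, 5, 0); the reflection is 2F − P_0 = (−35, 77, 0).

(-35, 77, 0)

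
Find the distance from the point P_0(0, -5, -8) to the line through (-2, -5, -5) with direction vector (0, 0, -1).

Direction vector d = (0, 0, -1).
AP = (2, 0, -3), and AP × d = (0, 2, 0).
|AP × d|² = 4 and |d|² = 1, so the distance is √4 = 2.

2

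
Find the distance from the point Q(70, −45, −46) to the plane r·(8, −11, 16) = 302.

Normal vector n = (8, −11, 16), and n·(70, −45, −46) − 302 = 17.
|n| = √(64 + 121 + 256) = 21, so the distance is |17|/21 = 17/21.

17/21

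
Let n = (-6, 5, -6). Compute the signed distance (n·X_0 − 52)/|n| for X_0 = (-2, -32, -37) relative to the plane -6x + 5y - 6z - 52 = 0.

22√97/97

n·X_0 − 52 = 22.
|n| = √97, so the signed distance is 22√97/97.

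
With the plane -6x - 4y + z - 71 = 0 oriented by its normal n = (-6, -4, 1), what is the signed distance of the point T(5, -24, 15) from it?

n·T − 71 = 10.
|n| = √53, so the signed distance is 10√53/53.

10√53/53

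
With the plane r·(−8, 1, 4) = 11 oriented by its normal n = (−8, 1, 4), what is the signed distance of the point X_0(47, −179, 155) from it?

n·X_0 − 11 = 54.
|n| = 9, so the signed distance is 54/9 = 6.

6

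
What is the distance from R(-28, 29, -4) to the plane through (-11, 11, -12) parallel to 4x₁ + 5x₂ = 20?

Parallel planes share the normal n = (4, 5, 0); since (-11, 11, -12) lies on the plane, its equation is 4x₁ + 5x₂ = 11.
n = (4, 5, 0); n·P − 11 = 22; |n| = √41; distance = 22/√41 = 22√41/41.

22/√41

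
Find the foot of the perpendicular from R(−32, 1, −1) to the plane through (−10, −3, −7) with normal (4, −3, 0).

(-16, -11, -1)

n = (4, −3, 0), |n|² = 25, and n·R − (-31) = -100.
t = -100/25 = -4, so the foot is R − t·n = (−32, 1, −1) − (-4)·(4, −3, 0) = (−16, −11, −1).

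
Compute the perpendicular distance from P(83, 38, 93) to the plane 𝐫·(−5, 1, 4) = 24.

Normal vector n = (−5, 1, 4), and n·(83, 38, 93) − 24 = −29.
|n| = √(25 + 1 + 16) = √42, so the distance is |-29|/√42 = 29√42/42.

29√42/42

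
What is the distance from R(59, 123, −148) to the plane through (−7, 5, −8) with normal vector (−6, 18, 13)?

4

The plane has equation n·(r − (−7, 5, −8)) = 0, i.e. n·r = 28.
Then n·(59, 123, −148) − 28 = −92.
|n| = √(36 + 324 + 169) = 23, so the distance is |-92|/23 = 4.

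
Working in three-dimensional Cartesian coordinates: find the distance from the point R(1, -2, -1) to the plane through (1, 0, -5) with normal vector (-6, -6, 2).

10√19/19

The plane has equation n·(r − (1, 0, -5)) = 0, i.e. n·r = -16.
d = |(-6)·1 + (-6)·(-2) + 2·(-1) − (-16)| / √(36 + 36 + 4) = |20| / (2√19) = 10√19/19.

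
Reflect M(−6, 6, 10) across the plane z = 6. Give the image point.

(-6, 6, 2)

With n = (0, 0, 1), the signed offset is (n·M − 6)/|n|² = 4/1 = 4.
M' = M − 2t·n = (−6, 6, 10) − 8·(0, 0, 1) = (−6, 6, 2).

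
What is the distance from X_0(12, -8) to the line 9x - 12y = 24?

12

The normal to the line is n = (9, -12) with |n| = 15.
|n·X_0 − 24| = |204 − 24| = 180, so the distance is 180/15 = 12.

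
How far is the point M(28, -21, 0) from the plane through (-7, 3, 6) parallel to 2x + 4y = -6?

Parallel planes share the normal n = (2, 4, 0); since (-7, 3, 6) lies on the plane, its equation is 2x + 4y = -2.
d = |2·28 + 4·(-21) − (-2)| / √(4 + 16 + 0) = |-26| / (2√5) = 13√5/5.

13√5/5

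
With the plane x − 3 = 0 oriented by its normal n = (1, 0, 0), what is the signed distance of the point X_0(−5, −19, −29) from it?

-8

n·X_0 − 3 = -8.
|n| = 1, so the signed distance is -8/1 = -8.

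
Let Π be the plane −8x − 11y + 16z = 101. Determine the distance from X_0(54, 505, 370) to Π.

8

n = (−8, −11, 16); n·P − 101 = -168; |n| = 21; distance = 168/21 = 8.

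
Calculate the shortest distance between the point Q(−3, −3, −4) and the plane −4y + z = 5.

3/√17

d = |(-4)·(-3) + 1·(-4) − 5| / √(0 + 16 + 1) = |3| / √17 = 3/√17.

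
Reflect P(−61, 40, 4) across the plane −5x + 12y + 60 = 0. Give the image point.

(-11, -80, 4)

With n = (−5, 12, 0), the signed offset is (n·P − (-60))/|n|² = 845/169 = 5.
P' = P − 2t·n = (−61, 40, 4) − 10·(−5, 12, 0) = (−11, −80, 4).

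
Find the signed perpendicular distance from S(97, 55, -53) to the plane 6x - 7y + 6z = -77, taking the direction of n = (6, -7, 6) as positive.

n·S − (-77) = -44.
|n| = 11, so the signed distance is -44/11 = -4.

-4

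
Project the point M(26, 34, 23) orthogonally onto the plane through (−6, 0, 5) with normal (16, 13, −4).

n = (16, 13, −4), |n|² = 441, and n·M − (-116) = 882.
t = 882/441 = 2, so the foot is M − t·n = (26, 34, 23) − 2·(16, 13, −4) = (−6, 8, 31).

(-6, 8, 31)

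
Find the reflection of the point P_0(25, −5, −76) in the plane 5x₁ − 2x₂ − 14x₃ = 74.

(-25, 15, 64)

n = (5, −2, −14), |n|² = 225, n·P_0 − 74 = 1125, so t = 1125/225 = 5.
Foot F = P_0 − 5·n = (0, 5, −6); the reflection is 2F − P_0 = (−25, 15, 64).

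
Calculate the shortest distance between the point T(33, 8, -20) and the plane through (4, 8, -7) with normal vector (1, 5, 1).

The plane has equation n·(r − (4, 8, -7)) = 0, i.e. n·r = 37.
Then n·(33, 8, -20) - 37 = 16.
|n| = √(1 + 25 + 1) = 3√3, so the distance is |16|/(3√3) = 16/(3√3).

16√3/9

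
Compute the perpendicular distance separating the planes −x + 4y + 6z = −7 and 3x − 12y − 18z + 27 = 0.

Divide the second equation by -3 to match normals: −x + 4y + 6z = 9.
Both planes have normal n = (−1, 4, 6), |n| = √53. Any point on the first plane is at distance |9 − (-7)|/|n| = 16/√53 from the second.

16√53/53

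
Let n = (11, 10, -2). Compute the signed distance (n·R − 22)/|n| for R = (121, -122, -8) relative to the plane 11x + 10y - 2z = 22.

n·R − 22 = 105.
|n| = 15, so the signed distance is 105/15 = 7.

7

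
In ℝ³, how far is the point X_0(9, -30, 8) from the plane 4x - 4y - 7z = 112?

4/3

Normal vector n = (4, -4, -7), and n·(9, -30, 8) - 112 = -12.
|n| = √(16 + 16 + 49) = 9, so the distance is |-12|/9 = 4/3.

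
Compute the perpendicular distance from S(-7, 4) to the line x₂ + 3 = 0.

d = |0·(-7) + 1·4 − (-3)| / √(0 + 1) = |7|/1 = 7.

7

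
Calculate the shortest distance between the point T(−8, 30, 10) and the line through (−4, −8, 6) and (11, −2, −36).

A direction vector is d = (15, 6, −42).
AP = (−4, 38, 4); AP·d = 0, |AP|² = 1476, |d|² = 2025.
distance² = |AP|² − (AP·d)²/|d|² = 1476 − 0/2025 = 1476, so the distance is 6√41.

6√41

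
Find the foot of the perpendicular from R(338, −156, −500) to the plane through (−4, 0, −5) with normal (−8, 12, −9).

(5674/17, -2544/17, -8581/17)

n = (−8, 12, −9), |n|² = 289, and n·R − 77 = -153.
t = -153/289 = -9/17, so the foot is R − t·n = (338, −156, −500) − (-9/17)·(−8, 12, −9) = (5674/17, −2544/17, −8581/17).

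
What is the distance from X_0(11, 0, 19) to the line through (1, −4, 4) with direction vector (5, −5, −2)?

√341

Direction vector d = (5, −5, −2).
AP = (10, 4, 15), and AP × d = (67, 95, −70).
|AP × d|² = 18414 and |d|² = 54, so the distance is √(18414/54) = √341.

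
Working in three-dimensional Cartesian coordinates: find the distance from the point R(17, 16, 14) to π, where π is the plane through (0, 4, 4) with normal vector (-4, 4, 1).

10/√33

The plane has equation n·(r − (0, 4, 4)) = 0, i.e. n·r = 20.
Then n·(17, 16, 14) - 20 = -10.
|n| = √(16 + 16 + 1) = √33, so the distance is |-10|/√33 = 10√33/33.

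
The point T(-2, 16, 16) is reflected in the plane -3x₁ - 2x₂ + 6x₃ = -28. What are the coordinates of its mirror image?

n = (-3, -2, 6), |n|² = 49, n·T − (-28) = 98, so t = 98/49 = 2.
Foot F = T − 2·n = (4, 20, 4); the reflection is 2F − T = (10, 24, -8).

(10, 24, -8)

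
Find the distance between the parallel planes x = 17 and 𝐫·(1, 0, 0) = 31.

With common normal n = (1, 0, 0) (|n| = 1), the distance is |17 − 31|/|n| = 14/1 = 14.

14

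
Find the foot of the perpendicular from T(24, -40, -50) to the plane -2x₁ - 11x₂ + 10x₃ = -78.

The perpendicular from T has direction n = (-2, -11, 10): r = (24, -40, -50) + λ(-2, -11, 10).
Substitute into the plane: n·(T + λn) = -78 gives -108 + 225λ = -78, so λ = 2/15.
Foot = (24, -40, -50) + (2/15)·(-2, -11, 10) = (356/15, -622/15, -146/3).

(356/15, -622/15, -146/3)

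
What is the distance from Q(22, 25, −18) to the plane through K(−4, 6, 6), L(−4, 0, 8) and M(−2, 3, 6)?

4

KL = (0, −6, 2) and KM = (2, −3, 0), so a normal is n = KL × KM = (6, 4, 12).
Then n·(22, 25, −18) − 72 = −56.
|n| = √(36 + 16 + 144) = 14, so the distance is |-56|/14 = 4.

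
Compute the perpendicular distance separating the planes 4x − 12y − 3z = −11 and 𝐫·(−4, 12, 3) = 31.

Divide the second equation by -1 to match normals: 4x − 12y − 3z = -31.
Both planes have normal n = (4, −12, −3), |n| = 13. Any point on the first plane is at distance |(-31) − (-11)|/|n| = 20/13 from the second.

20/13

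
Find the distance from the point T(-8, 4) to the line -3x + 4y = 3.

37/5

The normal to the line is n = (-3, 4) with |n| = 5.
|n·T − 3| = |40 − 3| = 37, so the distance is 37/5.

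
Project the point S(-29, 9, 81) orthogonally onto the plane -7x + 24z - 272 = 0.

n = (-7, 0, 24), |n|² = 625, and n·S − 272 = 1875.
t = 1875/625 = 3, so the foot is S − t·n = (-29, 9, 81) − 3·(-7, 0, 24) = (-8, 9, 9).

(-8, 9, 9)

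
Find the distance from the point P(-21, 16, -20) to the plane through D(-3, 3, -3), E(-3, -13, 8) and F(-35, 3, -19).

5/7

DE = (0, -16, 11) and DF = (-32, 0, -16), so a normal is n = DE × DF = (256, -352, -512).
d = |256·(-21) + (-352)·16 + (-512)·(-20) − (-288)| / √(65536 + 123904 + 262144) = |-480| / 672 = 5/7.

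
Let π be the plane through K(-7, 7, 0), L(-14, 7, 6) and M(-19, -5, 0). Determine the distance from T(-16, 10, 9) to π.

KL = (-7, 0, 6) and KM = (-12, -12, 0), so a normal is n = KL × KM = (72, -72, 84).
n = (72, -72, 84); n·P − (-1008) = -108; |n| = 132; distance = 108/132 = 9/11.

9/11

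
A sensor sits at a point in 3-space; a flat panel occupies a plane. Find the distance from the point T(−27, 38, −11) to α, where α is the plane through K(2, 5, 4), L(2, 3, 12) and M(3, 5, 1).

KL = (0, −2, 8) and KM = (1, 0, −3), so a normal is n = KL × KM = (6, 8, 2).
Then n·(−27, 38, −11) − 60 = 60.
|n| = √(36 + 64 + 4) = 2√26, so the distance is |60|/(2√26) = 15√26/13.

15√26/13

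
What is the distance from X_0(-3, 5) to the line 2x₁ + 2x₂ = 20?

4√2

The normal to the line is n = (2, 2) with |n| = 2√2.
|n·X_0 − 20| = |4 − 20| = 16, so the distance is 16/(2√2) = 4√2.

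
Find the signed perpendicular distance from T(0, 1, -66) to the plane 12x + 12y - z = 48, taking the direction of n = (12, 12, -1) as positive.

n·T − 48 = 30.
|n| = 17, so the signed distance is 30/17.

30/17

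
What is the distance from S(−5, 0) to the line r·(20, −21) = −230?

130/29

The normal to the line is n = (20, −21) with |n| = 29.
|n·S − (-230)| = |-100 − (-230)| = 130, so the distance is 130/29.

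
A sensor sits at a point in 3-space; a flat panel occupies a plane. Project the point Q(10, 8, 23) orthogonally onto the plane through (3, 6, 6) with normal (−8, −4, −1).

The perpendicular from Q has direction n = (−8, −4, −1): r = (10, 8, 23) + μ(−8, −4, −1).
Substitute into the plane: n·(Q + μn) = -54 gives -135 + 81μ = -54, so μ = 1.
Foot = (10, 8, 23) + 1·(−8, −4, −1) = (2, 4, 22).

(2, 4, 22)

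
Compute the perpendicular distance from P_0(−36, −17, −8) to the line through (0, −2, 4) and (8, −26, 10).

3√185

A direction vector is d = (8, −24, 6).
AP = (−36, −15, −12); AP·d = 0, |AP|² = 1665, |d|² = 676.
distance² = |AP|² − (AP·d)²/|d|² = 1665 − 0/676 = 1665, so the distance is 3√185.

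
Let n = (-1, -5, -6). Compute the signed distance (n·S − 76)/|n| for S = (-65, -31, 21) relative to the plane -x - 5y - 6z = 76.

18/√62

n·S − 76 = 18.
|n| = √62, so the signed distance is 18/√62.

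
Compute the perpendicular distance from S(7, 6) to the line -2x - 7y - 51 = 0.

d = |(-2)·7 + (-7)·6 − 51| / √(4 + 49) = |-107|/√53 = 107√53/53.

107/√53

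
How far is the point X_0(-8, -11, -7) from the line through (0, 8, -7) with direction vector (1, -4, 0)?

3√17

Direction vector d = (1, -4, 0).
AP = (-8, -19, 0), and AP × d = (0, 0, 51).
|AP × d|² = 2601 and |d|² = 17, so the distance is √(2601/17) = √153 = 3√17.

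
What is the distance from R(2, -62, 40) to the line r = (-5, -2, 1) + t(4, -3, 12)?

3√274

Direction vector d = (4, -3, 12).
AP = (7, -60, 39), and AP × d = (-603, 72, 219).
|AP × d|² = 416754 and |d|² = 169, so the distance is √(416754/169) = √2466 = 3√274.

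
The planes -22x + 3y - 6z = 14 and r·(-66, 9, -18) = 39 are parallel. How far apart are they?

Divide the second equation by 3 to match normals: -22x + 3y - 6z = 13.
With common normal n = (-22, 3, -6) (|n| = 23), the distance is |14 − 13|/|n| = 1/23.

1/23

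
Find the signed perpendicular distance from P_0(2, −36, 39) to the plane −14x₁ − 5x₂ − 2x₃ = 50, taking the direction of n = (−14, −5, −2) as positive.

n·P_0 − 50 = 24.
|n| = 15, so the signed distance is 24/15 = 8/5.

8/5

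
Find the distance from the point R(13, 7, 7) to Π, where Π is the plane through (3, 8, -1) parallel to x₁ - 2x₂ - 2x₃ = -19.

Parallel planes share the normal n = (1, -2, -2); since (3, 8, -1) lies on the plane, its equation is x₁ - 2x₂ - 2x₃ = -11.
Then n·(13, 7, 7) - (-11) = -4.
|n| = √(1 + 4 + 4) = 3, so the distance is |-4|/3 = 4/3.

4/3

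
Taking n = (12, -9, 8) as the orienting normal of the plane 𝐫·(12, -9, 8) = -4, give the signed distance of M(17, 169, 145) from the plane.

-9

n·M − (-4) = -153.
|n| = 17, so the signed distance is -153/17 = -9.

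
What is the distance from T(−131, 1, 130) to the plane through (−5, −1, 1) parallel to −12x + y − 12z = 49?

2

Parallel planes share the normal n = (−12, 1, −12); since (−5, −1, 1) lies on the plane, its equation is −12x + y − 12z = 47.
Then n·(−131, 1, 130) − 47 = −34.
|n| = √(144 + 1 + 144) = 17, so the distance is |-34|/17 = 2.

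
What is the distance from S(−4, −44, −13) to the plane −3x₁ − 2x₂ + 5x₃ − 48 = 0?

13/√38

n = (−3, −2, 5); n·P − 48 = -13; |n| = √38; distance = 13/√38.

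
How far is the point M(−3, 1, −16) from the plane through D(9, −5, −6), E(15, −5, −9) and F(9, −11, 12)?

4√41/41

DE = (6, 0, −3) and DF = (0, −6, 18), so a normal is n = DE × DF = (−18, −108, −36).
n = (−18, −108, −36); n·P − 594 = -72; |n| = 18√41; distance = 72/(18√41) = 4/√41.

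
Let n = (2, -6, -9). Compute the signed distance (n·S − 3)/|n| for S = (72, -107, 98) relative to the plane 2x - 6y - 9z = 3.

-9

n·S − 3 = -99.
|n| = 11, so the signed distance is -99/11 = -9.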